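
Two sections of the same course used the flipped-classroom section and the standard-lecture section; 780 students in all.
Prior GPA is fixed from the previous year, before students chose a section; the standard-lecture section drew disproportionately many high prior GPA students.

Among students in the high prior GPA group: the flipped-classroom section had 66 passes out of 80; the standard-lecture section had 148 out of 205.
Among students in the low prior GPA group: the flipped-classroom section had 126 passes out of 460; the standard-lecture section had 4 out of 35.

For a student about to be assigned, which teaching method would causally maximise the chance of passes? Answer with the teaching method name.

the flipped-classroom section

The imbalance in prior GPA band arose from how students were allocated, not from anything the teaching method did; and prior GPA band independently affects the outcome. The pooled gap is confounded — condition on prior GPA band.
Within each level — high prior GPA: 82.5% vs 72.2%; low prior GPA: 27.4% vs 11.4% — the flipped-classroom section is higher every time.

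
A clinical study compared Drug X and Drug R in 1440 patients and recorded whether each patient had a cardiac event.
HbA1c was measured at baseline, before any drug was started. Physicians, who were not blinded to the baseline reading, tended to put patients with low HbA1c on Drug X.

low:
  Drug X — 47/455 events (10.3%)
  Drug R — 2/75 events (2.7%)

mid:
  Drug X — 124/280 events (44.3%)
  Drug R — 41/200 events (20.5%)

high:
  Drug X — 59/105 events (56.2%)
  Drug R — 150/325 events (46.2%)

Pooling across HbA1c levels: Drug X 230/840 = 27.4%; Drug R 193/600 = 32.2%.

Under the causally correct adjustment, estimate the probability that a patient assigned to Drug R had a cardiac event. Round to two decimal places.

0.22

HbA1c satisfies the back-door criterion: it is not a descendant of the drug, and it blocks the spurious path from drug to outcome. Adjusting for it (i.e., using the within-HbA1c rates) gives the causal effect.
Standardising Drug R to the population HbA1c mix: 0.368·2/75 + 0.333·41/200 + 0.299·150/325 = 0.216.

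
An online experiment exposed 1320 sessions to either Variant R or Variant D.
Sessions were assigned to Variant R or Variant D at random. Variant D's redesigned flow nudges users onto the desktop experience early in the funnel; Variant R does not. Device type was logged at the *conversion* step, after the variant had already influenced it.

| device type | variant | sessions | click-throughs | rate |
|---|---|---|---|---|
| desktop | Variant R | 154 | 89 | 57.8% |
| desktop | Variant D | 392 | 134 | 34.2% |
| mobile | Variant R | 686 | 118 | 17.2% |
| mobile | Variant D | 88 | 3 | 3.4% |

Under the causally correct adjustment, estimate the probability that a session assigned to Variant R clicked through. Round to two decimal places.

0.25

Device type is downstream of the variant. One should not condition on a consequence of treatment, so the overall rates are the right comparison.
So P(outcome | do(Variant R)) is just the pooled rate for Variant R: 207/840 = 0.246.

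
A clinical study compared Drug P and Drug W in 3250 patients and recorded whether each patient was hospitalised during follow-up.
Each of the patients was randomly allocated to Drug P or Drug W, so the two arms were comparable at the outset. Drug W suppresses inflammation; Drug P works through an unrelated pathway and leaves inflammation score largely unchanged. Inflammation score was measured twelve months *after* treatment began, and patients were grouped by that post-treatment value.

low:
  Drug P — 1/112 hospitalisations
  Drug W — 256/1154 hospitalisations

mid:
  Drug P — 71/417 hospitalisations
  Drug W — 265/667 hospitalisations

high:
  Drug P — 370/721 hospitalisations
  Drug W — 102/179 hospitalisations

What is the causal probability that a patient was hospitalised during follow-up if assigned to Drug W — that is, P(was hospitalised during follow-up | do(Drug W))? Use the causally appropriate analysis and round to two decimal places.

Inflammation score here is a post-treatment variable shaped by the drug; conditioning on it would introduce bias rather than remove it. The overall comparison is the causal one.
So P(outcome | do(Drug W)) is just the pooled rate for Drug W: 623/2000 = 0.311.

0.31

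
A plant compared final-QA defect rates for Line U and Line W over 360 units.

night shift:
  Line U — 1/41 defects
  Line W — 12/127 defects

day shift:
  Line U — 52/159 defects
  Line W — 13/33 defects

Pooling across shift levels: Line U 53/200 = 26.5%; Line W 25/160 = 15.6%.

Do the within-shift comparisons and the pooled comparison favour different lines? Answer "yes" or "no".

yes

Within each shift level (night shift 2.4% vs 9.4%; day shift 32.7% vs 39.4%), Line U has the lower rate every time. Pooled: 26.5% vs 15.6% — Line W has the lower rate overall. The two comparisons disagree.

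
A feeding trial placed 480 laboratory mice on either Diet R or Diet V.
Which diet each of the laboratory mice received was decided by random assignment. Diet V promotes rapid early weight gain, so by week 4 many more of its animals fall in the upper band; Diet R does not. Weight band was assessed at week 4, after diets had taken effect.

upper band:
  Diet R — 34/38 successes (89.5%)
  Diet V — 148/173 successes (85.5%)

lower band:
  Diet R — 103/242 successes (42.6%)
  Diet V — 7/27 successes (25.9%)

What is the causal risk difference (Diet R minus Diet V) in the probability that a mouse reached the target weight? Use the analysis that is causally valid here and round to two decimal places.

Week-4 weight band is downstream of the diet. One should not condition on a consequence of treatment, so the overall rates are the right comparison.
The causal difference is the pooled difference: 0.489 − 0.775 = -0.286.

-0.29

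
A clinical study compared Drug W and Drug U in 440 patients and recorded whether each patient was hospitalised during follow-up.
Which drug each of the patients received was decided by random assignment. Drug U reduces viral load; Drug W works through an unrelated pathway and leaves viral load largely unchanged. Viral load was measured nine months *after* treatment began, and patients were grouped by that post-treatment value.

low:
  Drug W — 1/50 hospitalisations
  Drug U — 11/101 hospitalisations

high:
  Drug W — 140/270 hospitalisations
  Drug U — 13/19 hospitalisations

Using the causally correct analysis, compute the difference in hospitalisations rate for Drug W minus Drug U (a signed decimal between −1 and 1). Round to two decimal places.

+0.24

The stratified and pooled comparisons disagree (Drug W wins within each viral load; Drug U wins overall), so the answer turns on the causal role of viral load.
Viral load here is a post-treatment variable shaped by the drug; conditioning on it would introduce bias rather than remove it. The overall comparison is the causal one.
The causal difference is the pooled difference: 0.441 − 0.200 = +0.241.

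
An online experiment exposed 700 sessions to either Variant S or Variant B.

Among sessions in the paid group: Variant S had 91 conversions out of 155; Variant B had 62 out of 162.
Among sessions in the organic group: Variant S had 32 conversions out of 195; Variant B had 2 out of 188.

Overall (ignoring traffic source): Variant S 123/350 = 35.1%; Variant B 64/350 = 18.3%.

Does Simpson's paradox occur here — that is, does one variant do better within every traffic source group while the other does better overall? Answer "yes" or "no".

no

Within each traffic source level (paid 58.7% vs 38.3%; organic 16.4% vs 1.1%), Variant S has the higher rate every time. Pooled: 35.1% vs 18.3% — Variant S has the higher rate overall. They agree.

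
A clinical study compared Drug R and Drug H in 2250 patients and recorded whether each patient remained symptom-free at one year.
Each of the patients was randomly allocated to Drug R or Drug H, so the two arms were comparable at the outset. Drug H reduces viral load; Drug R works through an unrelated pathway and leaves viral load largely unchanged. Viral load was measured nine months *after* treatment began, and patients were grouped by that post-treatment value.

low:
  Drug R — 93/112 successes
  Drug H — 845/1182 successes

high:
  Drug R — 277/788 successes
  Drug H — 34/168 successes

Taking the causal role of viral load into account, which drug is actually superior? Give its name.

Viral load lies on the pathway drug → viral load → outcome, so adjusting for it blocks the indirect effect. For the total causal effect of drug, use the unadjusted pooled rates.
Pooled: Drug R 41.1% vs Drug H 65.1%; Drug H is higher overall.

Drug H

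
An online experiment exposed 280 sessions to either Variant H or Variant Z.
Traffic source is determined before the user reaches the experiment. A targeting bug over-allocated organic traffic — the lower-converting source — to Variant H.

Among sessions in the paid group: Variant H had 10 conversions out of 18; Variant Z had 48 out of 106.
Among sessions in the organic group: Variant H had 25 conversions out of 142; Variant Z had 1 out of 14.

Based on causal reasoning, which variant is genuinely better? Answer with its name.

Variant H

The traffic source-specific comparison favours Variant H throughout, but the pooled figures favour Variant Z. The question is whether to condition on traffic source.
Traffic source differs across variants for reasons unrelated to any effect of the variant itself, and it separately predicts the outcome — a classic confounder. We must compare within traffic source levels.
Within each level — paid: 55.6% vs 45.3%; organic: 17.6% vs 7.1% — Variant H is higher every time.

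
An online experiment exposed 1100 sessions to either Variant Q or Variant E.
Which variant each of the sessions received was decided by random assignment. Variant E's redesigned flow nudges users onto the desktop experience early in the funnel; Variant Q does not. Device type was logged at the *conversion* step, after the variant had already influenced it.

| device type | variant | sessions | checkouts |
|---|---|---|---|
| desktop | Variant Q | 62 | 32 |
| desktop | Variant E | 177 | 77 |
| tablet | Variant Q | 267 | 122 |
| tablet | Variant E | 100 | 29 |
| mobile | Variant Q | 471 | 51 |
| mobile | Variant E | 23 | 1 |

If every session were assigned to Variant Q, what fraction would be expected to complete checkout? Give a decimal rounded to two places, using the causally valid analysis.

0.26

Because the variant influences device type, device type is a post-treatment mediator, not a confounder. Stratifying on it would bias the estimate; the causal effect is the crude pooled difference.
So P(outcome | do(Variant Q)) is just the pooled rate for Variant Q: 205/800 = 0.256.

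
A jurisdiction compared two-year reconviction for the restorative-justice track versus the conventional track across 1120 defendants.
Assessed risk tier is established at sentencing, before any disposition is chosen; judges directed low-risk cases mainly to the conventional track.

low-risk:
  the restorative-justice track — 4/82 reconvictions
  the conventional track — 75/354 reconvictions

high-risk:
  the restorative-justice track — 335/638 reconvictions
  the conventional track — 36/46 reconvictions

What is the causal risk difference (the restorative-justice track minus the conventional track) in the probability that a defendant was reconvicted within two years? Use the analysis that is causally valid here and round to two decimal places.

Assessed risk tier satisfies the back-door criterion: it is not a descendant of the disposition, and it blocks the spurious path from disposition to outcome. Adjusting for it (i.e., using the within-assessed risk tier rates) gives the causal effect.
Adjusting over the population distribution of assessed risk tier: 0.389·(0.049−0.212) + 0.611·(0.525−0.783) = -0.221.

-0.22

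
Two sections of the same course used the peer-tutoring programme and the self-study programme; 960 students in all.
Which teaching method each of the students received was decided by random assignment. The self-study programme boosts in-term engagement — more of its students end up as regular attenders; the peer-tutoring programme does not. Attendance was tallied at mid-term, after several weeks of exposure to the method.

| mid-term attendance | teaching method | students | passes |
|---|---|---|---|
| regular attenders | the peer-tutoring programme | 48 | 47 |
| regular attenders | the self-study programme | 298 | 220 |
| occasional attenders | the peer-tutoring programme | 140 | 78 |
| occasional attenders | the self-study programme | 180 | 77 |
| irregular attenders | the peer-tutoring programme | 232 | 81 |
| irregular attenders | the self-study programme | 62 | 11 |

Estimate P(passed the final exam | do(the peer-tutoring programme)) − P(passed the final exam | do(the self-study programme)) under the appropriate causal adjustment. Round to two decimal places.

Mid-term attendance is recorded after the teaching method and is itself shifted by it — it sits on the causal path from teaching method to outcome. Conditioning on a mediator would strip out part of the effect we want; the pooled comparison gives the total causal effect.
The causal difference is the pooled difference: 0.490 − 0.570 = -0.080.

-0.08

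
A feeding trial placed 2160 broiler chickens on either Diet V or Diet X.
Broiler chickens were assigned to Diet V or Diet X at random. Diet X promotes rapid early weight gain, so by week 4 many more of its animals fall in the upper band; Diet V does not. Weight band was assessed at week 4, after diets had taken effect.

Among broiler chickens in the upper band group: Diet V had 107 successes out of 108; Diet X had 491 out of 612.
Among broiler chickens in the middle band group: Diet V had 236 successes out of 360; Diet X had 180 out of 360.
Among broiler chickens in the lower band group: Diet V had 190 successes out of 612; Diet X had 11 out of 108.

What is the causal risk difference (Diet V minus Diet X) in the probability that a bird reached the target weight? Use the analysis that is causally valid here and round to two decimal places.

Week-4 weight band here is a post-treatment variable shaped by the diet; conditioning on it would introduce bias rather than remove it. The overall comparison is the causal one.
The causal difference is the pooled difference: 0.494 − 0.631 = -0.138.

-0.14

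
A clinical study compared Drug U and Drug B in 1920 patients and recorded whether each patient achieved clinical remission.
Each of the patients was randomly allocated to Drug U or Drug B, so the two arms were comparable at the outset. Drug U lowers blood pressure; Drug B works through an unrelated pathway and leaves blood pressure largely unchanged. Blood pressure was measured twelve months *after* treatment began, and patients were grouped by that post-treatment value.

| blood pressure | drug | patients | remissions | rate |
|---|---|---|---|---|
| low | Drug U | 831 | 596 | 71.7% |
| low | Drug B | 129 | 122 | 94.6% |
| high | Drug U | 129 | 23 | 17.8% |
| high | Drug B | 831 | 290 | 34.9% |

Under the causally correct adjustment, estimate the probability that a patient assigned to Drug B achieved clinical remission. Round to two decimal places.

Stratifying would compare drugs among patients the drugs themselves sorted into blood pressure groups — a form of selection on an intermediate. The unconditioned pooled rates give the total causal effect.
So P(outcome | do(Drug B)) is just the pooled rate for Drug B: 412/960 = 0.429.

0.43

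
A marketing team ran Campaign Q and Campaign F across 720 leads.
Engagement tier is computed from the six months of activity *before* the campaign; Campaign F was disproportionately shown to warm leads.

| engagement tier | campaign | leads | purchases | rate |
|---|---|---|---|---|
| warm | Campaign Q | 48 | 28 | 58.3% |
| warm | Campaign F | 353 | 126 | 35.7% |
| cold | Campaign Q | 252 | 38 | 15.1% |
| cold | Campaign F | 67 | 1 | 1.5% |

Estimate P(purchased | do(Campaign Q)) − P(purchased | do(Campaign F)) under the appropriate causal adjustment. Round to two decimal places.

+0.19

Since engagement tier is a pre-existing factor (not a product of the campaign) and it affects the outcome on its own, it is a confounder. The stratified rates, not the pooled rate, identify the causal effect.
Adjusting over the population distribution of engagement tier: 0.557·(0.583−0.357) + 0.443·(0.151−0.015) = +0.186.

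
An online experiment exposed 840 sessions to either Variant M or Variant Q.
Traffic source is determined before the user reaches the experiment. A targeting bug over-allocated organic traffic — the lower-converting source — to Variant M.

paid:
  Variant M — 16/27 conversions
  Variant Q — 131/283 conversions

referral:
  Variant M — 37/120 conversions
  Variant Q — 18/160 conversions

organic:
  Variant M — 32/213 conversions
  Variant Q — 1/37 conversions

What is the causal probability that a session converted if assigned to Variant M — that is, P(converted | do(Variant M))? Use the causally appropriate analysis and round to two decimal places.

The traffic source-specific comparison favours Variant M throughout, but the pooled figures favour Variant Q. The question is whether to condition on traffic source.
Traffic source differs across variants for reasons unrelated to any effect of the variant itself, and it separately predicts the outcome — a classic confounder. We must compare within traffic source levels.
Standardising Variant M to the population traffic source mix: 0.369·16/27 + 0.333·37/120 + 0.298·32/213 = 0.366.

0.37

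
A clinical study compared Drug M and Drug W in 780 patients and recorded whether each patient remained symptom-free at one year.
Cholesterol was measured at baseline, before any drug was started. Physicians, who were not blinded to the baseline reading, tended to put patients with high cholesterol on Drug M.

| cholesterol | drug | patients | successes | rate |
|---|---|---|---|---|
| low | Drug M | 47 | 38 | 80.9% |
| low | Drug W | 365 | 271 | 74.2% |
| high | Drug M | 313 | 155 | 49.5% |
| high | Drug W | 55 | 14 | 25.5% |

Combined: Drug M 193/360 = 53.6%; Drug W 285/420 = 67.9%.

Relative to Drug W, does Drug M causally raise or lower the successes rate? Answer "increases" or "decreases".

increases

Drug M is higher inside every cholesterol stratum but Drug W is higher in aggregate. Whether to stratify depends on how cholesterol relates to the drug.
Cholesterol differs across drugs for reasons unrelated to any effect of the drug itself, and it separately predicts the outcome — a classic confounder. We must compare within cholesterol levels.
Within each level — low: 80.9% vs 74.2%; high: 49.5% vs 25.5% — Drug M is higher every time.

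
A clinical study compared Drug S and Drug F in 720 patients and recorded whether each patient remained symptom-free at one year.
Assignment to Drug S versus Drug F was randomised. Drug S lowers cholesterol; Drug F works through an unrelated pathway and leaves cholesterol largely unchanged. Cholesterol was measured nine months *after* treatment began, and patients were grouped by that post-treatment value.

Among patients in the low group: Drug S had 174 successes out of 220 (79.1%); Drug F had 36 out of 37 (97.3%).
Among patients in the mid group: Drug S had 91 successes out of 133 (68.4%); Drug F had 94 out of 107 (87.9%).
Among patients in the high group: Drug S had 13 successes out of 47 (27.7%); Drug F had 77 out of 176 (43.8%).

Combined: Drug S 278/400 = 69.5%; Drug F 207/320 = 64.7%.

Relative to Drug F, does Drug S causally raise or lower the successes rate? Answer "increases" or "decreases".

Drug F is higher inside every cholesterol stratum but Drug S is higher in aggregate. Whether to stratify depends on how cholesterol relates to the drug.
Cholesterol is recorded after the drug and is itself shifted by it — it sits on the causal path from drug to outcome. Conditioning on a mediator would strip out part of the effect we want; the pooled comparison gives the total causal effect.
Pooled: Drug S 69.5% vs Drug F 64.7%; Drug S is higher overall.

increases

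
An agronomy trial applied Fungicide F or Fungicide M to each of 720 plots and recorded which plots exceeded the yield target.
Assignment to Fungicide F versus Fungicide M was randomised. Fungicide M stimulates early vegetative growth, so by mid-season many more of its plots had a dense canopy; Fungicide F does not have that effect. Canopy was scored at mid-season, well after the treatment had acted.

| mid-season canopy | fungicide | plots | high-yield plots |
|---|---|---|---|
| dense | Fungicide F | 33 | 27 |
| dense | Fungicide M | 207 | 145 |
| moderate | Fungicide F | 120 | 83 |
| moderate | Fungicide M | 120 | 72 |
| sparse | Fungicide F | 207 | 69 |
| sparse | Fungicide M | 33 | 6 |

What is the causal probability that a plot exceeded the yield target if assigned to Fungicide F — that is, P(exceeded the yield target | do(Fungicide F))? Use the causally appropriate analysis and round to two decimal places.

Mid-season canopy lies on the pathway fungicide → mid-season canopy → outcome, so adjusting for it blocks the indirect effect. For the total causal effect of fungicide, use the unadjusted pooled rates.
So P(outcome | do(Fungicide F)) is just the pooled rate for Fungicide F: 179/360 = 0.497.

0.50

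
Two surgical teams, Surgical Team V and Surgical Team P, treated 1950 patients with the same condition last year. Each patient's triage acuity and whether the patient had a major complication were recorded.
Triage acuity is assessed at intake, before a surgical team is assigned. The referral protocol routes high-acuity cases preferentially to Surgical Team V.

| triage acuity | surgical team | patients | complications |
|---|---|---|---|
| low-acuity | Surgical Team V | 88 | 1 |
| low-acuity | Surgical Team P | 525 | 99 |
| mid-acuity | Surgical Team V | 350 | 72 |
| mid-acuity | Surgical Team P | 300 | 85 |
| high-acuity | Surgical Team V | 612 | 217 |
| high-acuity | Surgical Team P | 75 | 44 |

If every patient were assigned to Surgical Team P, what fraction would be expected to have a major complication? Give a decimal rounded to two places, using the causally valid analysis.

The stratified and pooled comparisons disagree (Surgical Team V wins within each triage acuity; Surgical Team P wins overall), so the answer turns on the causal role of triage acuity.
The imbalance in triage acuity arose from how patients were allocated, not from anything the surgical team did; and triage acuity independently affects the outcome. The pooled gap is confounded — condition on triage acuity.
Standardising Surgical Team P to the population triage acuity mix: 0.314·99/525 + 0.333·85/300 + 0.352·44/75 = 0.360.

0.36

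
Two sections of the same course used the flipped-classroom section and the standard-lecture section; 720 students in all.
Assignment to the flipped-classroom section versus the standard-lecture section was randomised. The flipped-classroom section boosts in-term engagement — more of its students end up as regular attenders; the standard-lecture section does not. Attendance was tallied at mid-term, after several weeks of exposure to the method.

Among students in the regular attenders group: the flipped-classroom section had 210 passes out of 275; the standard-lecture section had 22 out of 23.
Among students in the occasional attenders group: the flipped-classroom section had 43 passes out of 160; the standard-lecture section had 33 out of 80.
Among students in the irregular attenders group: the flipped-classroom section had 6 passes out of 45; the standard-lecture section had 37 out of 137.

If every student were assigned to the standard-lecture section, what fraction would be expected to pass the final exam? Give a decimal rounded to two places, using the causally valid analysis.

Mid-term attendance lies on the pathway teaching method → mid-term attendance → outcome, so adjusting for it blocks the indirect effect. For the total causal effect of teaching method, use the unadjusted pooled rates.
So P(outcome | do(the standard-lecture section)) is just the pooled rate for the standard-lecture section: 92/240 = 0.383.

0.38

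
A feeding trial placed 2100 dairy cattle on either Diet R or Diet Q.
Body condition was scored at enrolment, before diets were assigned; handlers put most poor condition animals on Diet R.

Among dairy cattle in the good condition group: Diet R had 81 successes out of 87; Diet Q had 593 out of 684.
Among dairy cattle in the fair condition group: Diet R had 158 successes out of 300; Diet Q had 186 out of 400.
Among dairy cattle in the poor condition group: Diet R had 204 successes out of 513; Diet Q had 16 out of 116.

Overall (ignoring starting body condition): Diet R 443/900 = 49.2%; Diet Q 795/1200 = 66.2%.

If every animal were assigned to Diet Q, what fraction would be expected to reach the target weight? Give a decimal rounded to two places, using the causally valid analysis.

0.51

Diet R is higher inside every starting body condition stratum but Diet Q is higher in aggregate. Whether to stratify depends on how starting body condition relates to the diet.
Starting body condition satisfies the back-door criterion: it is not a descendant of the diet, and it blocks the spurious path from diet to outcome. Adjusting for it (i.e., using the within-starting body condition rates) gives the causal effect.
Standardising Diet Q to the population starting body condition mix: 0.367·593/684 + 0.333·186/400 + 0.300·16/116 = 0.515.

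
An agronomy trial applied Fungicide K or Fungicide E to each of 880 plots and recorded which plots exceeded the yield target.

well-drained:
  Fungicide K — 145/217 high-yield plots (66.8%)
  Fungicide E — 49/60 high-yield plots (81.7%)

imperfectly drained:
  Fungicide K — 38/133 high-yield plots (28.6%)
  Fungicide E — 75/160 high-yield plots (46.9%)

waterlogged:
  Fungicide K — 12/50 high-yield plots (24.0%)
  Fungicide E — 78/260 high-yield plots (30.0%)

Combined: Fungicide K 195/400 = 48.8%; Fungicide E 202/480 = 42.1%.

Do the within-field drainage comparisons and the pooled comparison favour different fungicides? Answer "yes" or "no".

yes

Within each field drainage level (well-drained 66.8% vs 81.7%; imperfectly drained 28.6% vs 46.9%; waterlogged 24.0% vs 30.0%), Fungicide E has the higher rate every time. Pooled: 48.8% vs 42.1% — Fungicide K has the higher rate overall. The two comparisons disagree.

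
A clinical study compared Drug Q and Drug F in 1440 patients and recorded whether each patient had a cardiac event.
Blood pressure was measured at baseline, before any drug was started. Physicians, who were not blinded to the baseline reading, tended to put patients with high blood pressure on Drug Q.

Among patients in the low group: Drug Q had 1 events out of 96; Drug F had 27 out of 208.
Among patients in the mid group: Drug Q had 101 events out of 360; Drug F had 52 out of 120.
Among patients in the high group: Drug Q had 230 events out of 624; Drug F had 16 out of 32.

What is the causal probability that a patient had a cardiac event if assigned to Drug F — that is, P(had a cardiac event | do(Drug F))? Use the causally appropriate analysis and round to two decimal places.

0.40

Blood pressure satisfies the back-door criterion: it is not a descendant of the drug, and it blocks the spurious path from drug to outcome. Adjusting for it (i.e., using the within-blood pressure rates) gives the causal effect.
Standardising Drug F to the population blood pressure mix: 0.211·27/208 + 0.333·52/120 + 0.456·16/32 = 0.400.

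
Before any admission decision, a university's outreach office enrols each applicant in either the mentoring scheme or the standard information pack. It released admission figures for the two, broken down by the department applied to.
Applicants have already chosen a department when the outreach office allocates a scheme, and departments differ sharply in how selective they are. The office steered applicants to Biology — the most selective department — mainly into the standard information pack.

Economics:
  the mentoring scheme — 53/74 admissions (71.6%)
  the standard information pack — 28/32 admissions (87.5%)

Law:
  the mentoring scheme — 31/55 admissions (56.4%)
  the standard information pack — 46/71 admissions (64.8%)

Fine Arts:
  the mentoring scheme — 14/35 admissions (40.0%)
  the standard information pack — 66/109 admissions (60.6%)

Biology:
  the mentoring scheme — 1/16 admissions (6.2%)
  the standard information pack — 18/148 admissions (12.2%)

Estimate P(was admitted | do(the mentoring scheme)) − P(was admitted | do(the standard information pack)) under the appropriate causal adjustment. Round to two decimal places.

-0.12

the standard information pack is higher inside every department stratum but the mentoring scheme is higher in aggregate. Whether to stratify depends on how department relates to the outreach scheme.
The imbalance in department arose from how applicants were allocated, not from anything the outreach scheme did; and department independently affects the outcome. The pooled gap is confounded — condition on department.
Adjusting over the population distribution of department: 0.196·(0.716−0.875) + 0.233·(0.564−0.648) + 0.267·(0.400−0.606) + 0.304·(0.062−0.122) = -0.124.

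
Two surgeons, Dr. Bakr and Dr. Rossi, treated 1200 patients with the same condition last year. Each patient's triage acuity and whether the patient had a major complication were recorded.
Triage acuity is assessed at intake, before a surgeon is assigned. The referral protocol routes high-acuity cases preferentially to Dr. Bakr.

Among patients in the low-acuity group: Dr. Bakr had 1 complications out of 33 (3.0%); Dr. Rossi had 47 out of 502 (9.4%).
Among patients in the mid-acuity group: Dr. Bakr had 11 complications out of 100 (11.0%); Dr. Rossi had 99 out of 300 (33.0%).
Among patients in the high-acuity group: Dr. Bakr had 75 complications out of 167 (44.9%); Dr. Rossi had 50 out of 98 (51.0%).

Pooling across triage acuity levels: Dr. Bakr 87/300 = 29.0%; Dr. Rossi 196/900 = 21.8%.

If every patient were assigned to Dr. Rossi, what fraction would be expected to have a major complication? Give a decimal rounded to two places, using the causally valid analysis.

The triage acuity-specific comparison favours Dr. Bakr throughout, but the pooled figures favour Dr. Rossi. The question is whether to condition on triage acuity.
Here triage acuity is a common cause — it drives both which surgeon a case falls under and the outcome. The crude comparison mixes populations; the stratum-specific rates are the causally relevant ones.
Standardising Dr. Rossi to the population triage acuity mix: 0.446·47/502 + 0.333·99/300 + 0.221·50/98 = 0.264.

0.26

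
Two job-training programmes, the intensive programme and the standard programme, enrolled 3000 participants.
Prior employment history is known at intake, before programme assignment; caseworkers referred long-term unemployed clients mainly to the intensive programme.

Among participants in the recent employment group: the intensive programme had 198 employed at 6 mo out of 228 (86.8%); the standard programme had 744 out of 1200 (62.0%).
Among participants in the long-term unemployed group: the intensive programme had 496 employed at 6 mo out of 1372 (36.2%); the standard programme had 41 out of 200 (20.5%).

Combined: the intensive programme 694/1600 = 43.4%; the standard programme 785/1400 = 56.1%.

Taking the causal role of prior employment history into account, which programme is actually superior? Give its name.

the intensive programme

Within every prior employment history level the intensive programme has the higher rate, yet pooled the standard programme does — Simpson's reversal.
The imbalance in prior employment history arose from how participants were allocated, not from anything the programme did; and prior employment history independently affects the outcome. The pooled gap is confounded — condition on prior employment history.
Within each level — recent employment: 86.8% vs 62.0%; long-term unemployed: 36.2% vs 20.5% — the intensive programme is higher every time.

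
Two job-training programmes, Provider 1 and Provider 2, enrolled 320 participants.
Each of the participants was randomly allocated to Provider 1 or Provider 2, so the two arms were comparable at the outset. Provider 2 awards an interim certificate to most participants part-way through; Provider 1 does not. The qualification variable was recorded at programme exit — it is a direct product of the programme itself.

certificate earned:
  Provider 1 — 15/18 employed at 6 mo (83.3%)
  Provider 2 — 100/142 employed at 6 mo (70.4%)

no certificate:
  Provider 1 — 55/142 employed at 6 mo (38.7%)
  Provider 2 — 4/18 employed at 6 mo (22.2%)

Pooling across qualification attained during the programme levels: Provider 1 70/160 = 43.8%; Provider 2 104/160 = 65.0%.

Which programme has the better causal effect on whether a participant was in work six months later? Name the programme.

Provider 2

Qualification attained during the programme is recorded after the programme and is itself shifted by it — it sits on the causal path from programme to outcome. Conditioning on a mediator would strip out part of the effect we want; the pooled comparison gives the total causal effect.
Pooled: Provider 1 43.8% vs Provider 2 65.0%; Provider 2 is higher overall.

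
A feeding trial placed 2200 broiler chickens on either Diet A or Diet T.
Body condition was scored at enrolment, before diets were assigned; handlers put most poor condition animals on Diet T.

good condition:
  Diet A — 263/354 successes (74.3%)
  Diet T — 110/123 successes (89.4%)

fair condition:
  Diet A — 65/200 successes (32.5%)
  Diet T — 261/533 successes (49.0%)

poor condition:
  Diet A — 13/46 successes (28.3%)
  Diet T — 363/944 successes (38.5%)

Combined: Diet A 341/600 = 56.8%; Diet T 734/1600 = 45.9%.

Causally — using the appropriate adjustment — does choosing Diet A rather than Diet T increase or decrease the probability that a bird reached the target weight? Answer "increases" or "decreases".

The stratified and pooled comparisons disagree (Diet T wins within each starting body condition; Diet A wins overall), so the answer turns on the causal role of starting body condition.
Starting body condition satisfies the back-door criterion: it is not a descendant of the diet, and it blocks the spurious path from diet to outcome. Adjusting for it (i.e., using the within-starting body condition rates) gives the causal effect.
Within each level — good condition: 74.3% vs 89.4%; fair condition: 32.5% vs 49.0%; poor condition: 28.3% vs 38.5% — Diet T is higher every time.

decreases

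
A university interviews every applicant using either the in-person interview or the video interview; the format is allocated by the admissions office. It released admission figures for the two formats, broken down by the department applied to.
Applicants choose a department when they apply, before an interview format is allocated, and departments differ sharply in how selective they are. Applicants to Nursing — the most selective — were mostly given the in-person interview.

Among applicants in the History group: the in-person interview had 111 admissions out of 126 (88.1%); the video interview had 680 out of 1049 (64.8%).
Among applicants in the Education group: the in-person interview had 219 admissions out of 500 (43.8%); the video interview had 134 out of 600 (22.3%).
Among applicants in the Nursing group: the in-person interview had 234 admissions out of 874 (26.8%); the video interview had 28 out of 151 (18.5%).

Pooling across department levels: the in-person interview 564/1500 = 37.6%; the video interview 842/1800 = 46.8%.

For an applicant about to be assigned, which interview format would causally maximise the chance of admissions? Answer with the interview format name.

the in-person interview

Within every department level the in-person interview has the higher rate, yet pooled the video interview does — Simpson's reversal.
The imbalance in department arose from how applicants were allocated, not from anything the interview format did; and department independently affects the outcome. The pooled gap is confounded — condition on department.
Within each level — History: 88.1% vs 64.8%; Education: 43.8% vs 22.3%; Nursing: 26.8% vs 18.5% — the in-person interview is higher every time.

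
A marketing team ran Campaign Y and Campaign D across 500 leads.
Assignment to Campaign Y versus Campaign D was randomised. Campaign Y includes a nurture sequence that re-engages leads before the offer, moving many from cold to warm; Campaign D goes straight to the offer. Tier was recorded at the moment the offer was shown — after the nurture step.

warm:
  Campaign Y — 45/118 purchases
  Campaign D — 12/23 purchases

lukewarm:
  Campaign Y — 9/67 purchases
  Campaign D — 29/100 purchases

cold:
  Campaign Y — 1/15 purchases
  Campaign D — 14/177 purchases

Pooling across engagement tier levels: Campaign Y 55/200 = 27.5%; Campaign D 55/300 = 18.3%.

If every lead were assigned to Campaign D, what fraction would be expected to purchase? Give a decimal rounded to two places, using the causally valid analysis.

The engagement tier-specific comparison favours Campaign D throughout, but the pooled figures favour Campaign Y. The question is whether to condition on engagement tier.
Engagement tier is downstream of the campaign. One should not condition on a consequence of treatment, so the overall rates are the right comparison.
So P(outcome | do(Campaign D)) is just the pooled rate for Campaign D: 55/300 = 0.183.

0.18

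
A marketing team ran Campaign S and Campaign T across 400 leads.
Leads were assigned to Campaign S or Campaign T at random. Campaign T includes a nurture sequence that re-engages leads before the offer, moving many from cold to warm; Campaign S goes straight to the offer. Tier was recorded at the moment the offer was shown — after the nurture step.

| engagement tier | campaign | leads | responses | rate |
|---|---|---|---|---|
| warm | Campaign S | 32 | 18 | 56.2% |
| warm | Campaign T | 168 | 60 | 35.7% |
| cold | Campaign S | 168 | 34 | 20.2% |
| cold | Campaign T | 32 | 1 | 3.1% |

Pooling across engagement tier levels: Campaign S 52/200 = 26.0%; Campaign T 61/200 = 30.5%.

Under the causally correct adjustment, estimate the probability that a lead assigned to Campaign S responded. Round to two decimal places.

0.26

The distribution of engagement tier is itself part of what the campaign does — it is an intermediate outcome. Holding it fixed would remove that part of the effect; the total effect is the pooled difference.
So P(outcome | do(Campaign S)) is just the pooled rate for Campaign S: 52/200 = 0.260.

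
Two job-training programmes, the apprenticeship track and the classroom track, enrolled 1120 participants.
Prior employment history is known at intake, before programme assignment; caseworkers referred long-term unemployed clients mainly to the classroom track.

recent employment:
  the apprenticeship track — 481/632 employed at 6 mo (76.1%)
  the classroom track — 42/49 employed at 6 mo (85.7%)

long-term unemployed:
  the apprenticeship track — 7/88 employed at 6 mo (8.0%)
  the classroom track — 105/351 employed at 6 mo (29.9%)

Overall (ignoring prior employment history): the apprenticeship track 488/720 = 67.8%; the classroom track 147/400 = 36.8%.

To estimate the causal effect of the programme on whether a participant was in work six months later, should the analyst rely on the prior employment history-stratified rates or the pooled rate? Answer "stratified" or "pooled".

stratified

The imbalance in prior employment history arose from how participants were allocated, not from anything the programme did; and prior employment history independently affects the outcome. The pooled gap is confounded — condition on prior employment history.
Within each level — recent employment: 76.1% vs 85.7%; long-term unemployed: 8.0% vs 29.9% — the classroom track is higher every time.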